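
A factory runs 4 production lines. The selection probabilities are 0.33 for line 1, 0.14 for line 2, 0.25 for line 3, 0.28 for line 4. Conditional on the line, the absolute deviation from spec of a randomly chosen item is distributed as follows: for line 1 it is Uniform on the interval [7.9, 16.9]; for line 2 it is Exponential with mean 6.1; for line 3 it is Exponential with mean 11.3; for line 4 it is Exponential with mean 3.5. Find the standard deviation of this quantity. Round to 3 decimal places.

7.584

Per component, 1: μ=12.4, E[X²]=160.51; 2: μ=6.1, E[X²]=74.42; 3: μ=11.3, E[X²]=255.38; 4: μ=3.5, E[X²]=24.5.
E[X] = 0.33·12.4 + 0.14·6.1 + 0.25·11.3 + 0.28·3.5 = 8.751.
E[X²] = 0.33·160.51 + 0.14·74.42 + 0.25·255.38 + 0.28·24.5 = 134.092.
Var(X) = E[X²] − (E[X])² = 134.092 − 76.58 = 57.5121.
SD(X) = √57.5121 = 7.58367.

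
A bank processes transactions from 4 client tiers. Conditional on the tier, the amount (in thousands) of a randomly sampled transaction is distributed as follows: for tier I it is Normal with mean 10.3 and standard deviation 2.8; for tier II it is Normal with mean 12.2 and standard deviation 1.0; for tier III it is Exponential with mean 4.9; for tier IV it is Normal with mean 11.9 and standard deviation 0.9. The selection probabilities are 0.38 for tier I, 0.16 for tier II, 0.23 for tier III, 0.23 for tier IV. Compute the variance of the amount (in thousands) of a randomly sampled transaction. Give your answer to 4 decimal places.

16.3961

Per component, I: μ=10.3, E[X²]=113.93; II: μ=12.2, E[X²]=149.84; III: μ=4.9, E[X²]=48.02; IV: μ=11.9, E[X²]=142.42.
E[X] = 0.38·10.3 + 0.16·12.2 + 0.23·4.9 + 0.23·11.9 = 9.73.
E[X²] = 0.38·113.93 + 0.16·149.84 + 0.23·48.02 + 0.23·142.42 = 111.069.
Var(X) = E[X²] − (E[X])² = 111.069 − 94.6729 = 16.3961.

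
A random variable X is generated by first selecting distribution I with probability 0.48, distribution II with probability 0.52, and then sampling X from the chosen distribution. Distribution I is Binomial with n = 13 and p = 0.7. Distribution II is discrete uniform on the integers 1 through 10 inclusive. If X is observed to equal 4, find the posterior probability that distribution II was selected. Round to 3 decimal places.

0.970

Likelihoods P(X=4 | ·): I: 0.00337901; II: 0.1.
Posterior ∝ prior × likelihood. Numerator for II: 0.52·0.1 = 0.052.
Normalizing constant: 0.48·0.00337901 + 0.52·0.1 = 0.0536219.
P(II | observation) = 0.052 / 0.0536219 = 0.969753.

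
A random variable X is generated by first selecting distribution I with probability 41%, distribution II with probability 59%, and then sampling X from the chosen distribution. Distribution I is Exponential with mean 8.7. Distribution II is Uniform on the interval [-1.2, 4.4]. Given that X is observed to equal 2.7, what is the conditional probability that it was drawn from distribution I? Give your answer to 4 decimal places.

Likelihoods f(2.7 | ·): I: 0.0842752; II: 0.178571.
Posterior ∝ prior × likelihood. Numerator for I: 0.41·0.0842752 = 0.0345528.
Normalizing constant: 0.41·0.0842752 + 0.59·0.178571 = 0.13991.
P(I | observation) = 0.0345528 / 0.13991 = 0.246965.

0.2470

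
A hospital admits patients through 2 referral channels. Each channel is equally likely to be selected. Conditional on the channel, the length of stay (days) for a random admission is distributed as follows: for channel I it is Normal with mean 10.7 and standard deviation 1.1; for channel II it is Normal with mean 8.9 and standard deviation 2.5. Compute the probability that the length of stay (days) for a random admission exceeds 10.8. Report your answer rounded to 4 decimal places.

Conditional on each channel, P(X > 10.8): I: 0.463782; II: 0.223627.
By total probability, P(X > 10.8) = 0.5·0.463782 + 0.5·0.223627 = 0.343705.

0.3437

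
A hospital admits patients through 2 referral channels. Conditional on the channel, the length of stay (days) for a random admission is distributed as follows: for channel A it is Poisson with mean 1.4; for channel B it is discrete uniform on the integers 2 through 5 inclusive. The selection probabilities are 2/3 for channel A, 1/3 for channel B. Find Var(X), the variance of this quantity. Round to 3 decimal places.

2.330

Per component, A: μ=1.4, E[X²]=3.36; B: μ=3.5, E[X²]=13.5.
E[X] = 0.666667·1.4 + 0.333333·3.5 = 2.1.
E[X²] = 0.666667·3.36 + 0.333333·13.5 = 6.74.
Var(X) = E[X²] − (E[X])² = 6.74 − 4.41 = 2.33.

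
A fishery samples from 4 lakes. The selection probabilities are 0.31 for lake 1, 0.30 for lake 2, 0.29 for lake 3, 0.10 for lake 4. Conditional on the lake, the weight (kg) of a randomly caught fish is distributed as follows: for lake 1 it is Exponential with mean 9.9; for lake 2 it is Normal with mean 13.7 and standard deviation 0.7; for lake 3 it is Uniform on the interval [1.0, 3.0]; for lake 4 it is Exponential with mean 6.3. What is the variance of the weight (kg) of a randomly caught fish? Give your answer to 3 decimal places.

Per component, 1: μ=9.9, E[X²]=196.02; 2: μ=13.7, E[X²]=188.18; 3: μ=2, E[X²]=4.33333; 4: μ=6.3, E[X²]=79.38.
E[X] = 0.31·9.9 + 0.3·13.7 + 0.29·2 + 0.1·6.3 = 8.389.
E[X²] = 0.31·196.02 + 0.3·188.18 + 0.29·4.33333 + 0.1·79.38 = 126.415.
Var(X) = E[X²] − (E[X])² = 126.415 − 70.3753 = 56.0395.

56.040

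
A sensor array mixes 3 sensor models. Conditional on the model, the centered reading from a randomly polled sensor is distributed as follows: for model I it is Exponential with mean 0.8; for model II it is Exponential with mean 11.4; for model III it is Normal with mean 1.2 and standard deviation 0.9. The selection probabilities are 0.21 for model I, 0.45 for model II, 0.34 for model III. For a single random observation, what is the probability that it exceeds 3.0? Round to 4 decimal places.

0.3586

Conditional on each model, P(X > 3.0): I: 0.0235177; II: 0.768621; III: 0.0227501.
By total probability, P(X > 3.0) = 0.21·0.0235177 + 0.45·0.768621 + 0.34·0.0227501 = 0.358553.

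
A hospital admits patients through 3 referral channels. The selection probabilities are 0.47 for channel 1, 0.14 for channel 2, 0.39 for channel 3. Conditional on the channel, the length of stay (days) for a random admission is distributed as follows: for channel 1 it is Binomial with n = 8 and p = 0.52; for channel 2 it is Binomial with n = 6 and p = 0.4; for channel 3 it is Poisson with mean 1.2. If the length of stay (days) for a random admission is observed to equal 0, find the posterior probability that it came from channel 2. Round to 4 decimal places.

0.0521

Likelihoods P(X=0 | ·): 1: 0.00281793; 2: 0.046656; 3: 0.301194.
Posterior ∝ prior × likelihood. Numerator for 2: 0.14·0.046656 = 0.00653184.
Normalizing constant: 0.47·0.00281793 + 0.14·0.046656 + 0.39·0.301194 = 0.125322.
P(2 | observation) = 0.00653184 / 0.125322 = 0.0521205.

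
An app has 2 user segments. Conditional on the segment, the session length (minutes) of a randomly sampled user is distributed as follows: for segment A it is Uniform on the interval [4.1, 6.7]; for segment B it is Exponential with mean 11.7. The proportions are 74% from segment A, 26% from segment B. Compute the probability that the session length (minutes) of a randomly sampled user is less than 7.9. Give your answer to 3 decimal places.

Conditional on each segment, P(X < 7.9): A: 1; B: 0.490952.
By total probability, P(X < 7.9) = 0.74·1 + 0.26·0.490952 = 0.867648.

0.868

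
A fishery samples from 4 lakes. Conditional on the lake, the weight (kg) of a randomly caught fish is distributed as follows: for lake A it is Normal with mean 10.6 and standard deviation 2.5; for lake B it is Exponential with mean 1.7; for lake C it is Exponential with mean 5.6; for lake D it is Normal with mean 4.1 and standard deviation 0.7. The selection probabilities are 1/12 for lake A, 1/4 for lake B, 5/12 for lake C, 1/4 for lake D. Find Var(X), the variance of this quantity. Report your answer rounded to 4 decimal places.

20.0097

Per component, A: μ=10.6, E[X²]=118.61; B: μ=1.7, E[X²]=5.78; C: μ=5.6, E[X²]=62.72; D: μ=4.1, E[X²]=17.3.
E[X] = 0.0833333·10.6 + 0.25·1.7 + 0.416667·5.6 + 0.25·4.1 = 4.66667.
E[X²] = 0.0833333·118.61 + 0.25·5.78 + 0.416667·62.72 + 0.25·17.3 = 41.7875.
Var(X) = E[X²] − (E[X])² = 41.7875 − 21.7778 = 20.0097.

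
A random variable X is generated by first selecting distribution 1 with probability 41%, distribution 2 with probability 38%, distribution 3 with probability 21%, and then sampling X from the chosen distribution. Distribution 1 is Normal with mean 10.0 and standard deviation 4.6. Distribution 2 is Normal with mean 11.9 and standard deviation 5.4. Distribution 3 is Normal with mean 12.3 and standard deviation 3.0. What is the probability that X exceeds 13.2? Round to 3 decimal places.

0.334

Conditional on each component, P(X > 13.2): 1: 0.243323; 2: 0.404878; 3: 0.382089.
By total probability, P(X > 13.2) = 0.41·0.243323 + 0.38·0.404878 + 0.21·0.382089 = 0.333855.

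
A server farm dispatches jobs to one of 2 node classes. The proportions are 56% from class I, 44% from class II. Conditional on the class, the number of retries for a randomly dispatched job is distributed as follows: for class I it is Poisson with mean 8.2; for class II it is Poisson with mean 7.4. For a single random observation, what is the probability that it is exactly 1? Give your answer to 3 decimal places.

Conditional on each class, P(X = 1): I: 0.00225216; II: 0.00452327.
By total probability, P(X = 1) = 0.56·0.00225216 + 0.44·0.00452327 = 0.00325145.

0.003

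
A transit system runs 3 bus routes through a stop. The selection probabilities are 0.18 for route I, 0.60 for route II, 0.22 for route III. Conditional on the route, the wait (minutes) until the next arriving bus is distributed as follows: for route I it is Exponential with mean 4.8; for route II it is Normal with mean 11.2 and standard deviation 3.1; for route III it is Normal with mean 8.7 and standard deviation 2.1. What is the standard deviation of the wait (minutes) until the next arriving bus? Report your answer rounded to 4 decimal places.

Per component, I: μ=4.8, E[X²]=46.08; II: μ=11.2, E[X²]=135.05; III: μ=8.7, E[X²]=80.1.
E[X] = 0.18·4.8 + 0.6·11.2 + 0.22·8.7 = 9.498.
E[X²] = 0.18·46.08 + 0.6·135.05 + 0.22·80.1 = 106.946.
Var(X) = E[X²] − (E[X])² = 106.946 − 90.212 = 16.7344.
SD(X) = √16.7344 = 4.09077.

4.0908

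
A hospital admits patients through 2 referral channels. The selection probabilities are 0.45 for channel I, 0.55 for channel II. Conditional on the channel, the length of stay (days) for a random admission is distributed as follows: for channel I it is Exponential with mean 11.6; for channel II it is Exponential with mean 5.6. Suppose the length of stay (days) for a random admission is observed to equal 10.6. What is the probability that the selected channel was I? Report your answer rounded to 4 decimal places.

Likelihoods f(10.6 | ·): I: 0.034569; II: 0.0269001.
Posterior ∝ prior × likelihood. Numerator for I: 0.45·0.034569 = 0.015556.
Normalizing constant: 0.45·0.034569 + 0.55·0.0269001 = 0.0303511.
P(I | observation) = 0.015556 / 0.0303511 = 0.512536.

0.5125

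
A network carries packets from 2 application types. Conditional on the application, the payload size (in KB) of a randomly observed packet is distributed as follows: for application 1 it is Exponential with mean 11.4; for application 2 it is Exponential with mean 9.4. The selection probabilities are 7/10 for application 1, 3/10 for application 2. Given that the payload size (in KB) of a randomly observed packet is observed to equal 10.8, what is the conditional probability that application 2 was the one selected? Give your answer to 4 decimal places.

0.2982

Likelihoods f(10.8 | ·): 1: 0.034014; 2: 0.0337206.
Posterior ∝ prior × likelihood. Numerator for 2: 0.3·0.0337206 = 0.0101162.
Normalizing constant: 0.7·0.034014 + 0.3·0.0337206 = 0.033926.
P(2 | observation) = 0.0101162 / 0.033926 = 0.298184.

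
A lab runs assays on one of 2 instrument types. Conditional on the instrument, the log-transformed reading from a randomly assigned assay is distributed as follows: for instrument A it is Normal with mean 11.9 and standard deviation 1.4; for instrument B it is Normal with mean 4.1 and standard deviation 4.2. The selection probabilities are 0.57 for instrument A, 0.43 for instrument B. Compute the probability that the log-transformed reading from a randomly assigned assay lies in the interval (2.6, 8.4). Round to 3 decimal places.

0.213

Conditional on each instrument, P(2.6 < X < 8.4): A: 0.00620967; B: 0.486545.
By total probability, P(2.6 < X < 8.4) = 0.57·0.00620967 + 0.43·0.486545 = 0.212754.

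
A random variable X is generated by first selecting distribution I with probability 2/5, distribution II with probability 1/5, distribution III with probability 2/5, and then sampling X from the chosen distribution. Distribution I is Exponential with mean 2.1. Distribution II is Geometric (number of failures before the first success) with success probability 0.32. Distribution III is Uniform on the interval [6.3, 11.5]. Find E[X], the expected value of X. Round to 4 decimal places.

4.8250

Component means — I: 2.1; II: 2.125; III: 8.9.
E[X] = 0.4·2.1 + 0.2·2.125 + 0.4·8.9 = 4.825.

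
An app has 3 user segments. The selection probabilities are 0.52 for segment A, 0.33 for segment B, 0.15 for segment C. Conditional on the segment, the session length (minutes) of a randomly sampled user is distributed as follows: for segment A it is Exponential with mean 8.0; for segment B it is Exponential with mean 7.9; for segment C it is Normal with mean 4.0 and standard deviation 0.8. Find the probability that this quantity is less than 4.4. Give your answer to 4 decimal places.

Conditional on each segment, P(X < 4.4): A: 0.42305; B: 0.427053; C: 0.691462.
By total probability, P(X < 4.4) = 0.52·0.42305 + 0.33·0.427053 + 0.15·0.691462 = 0.464633.

0.4646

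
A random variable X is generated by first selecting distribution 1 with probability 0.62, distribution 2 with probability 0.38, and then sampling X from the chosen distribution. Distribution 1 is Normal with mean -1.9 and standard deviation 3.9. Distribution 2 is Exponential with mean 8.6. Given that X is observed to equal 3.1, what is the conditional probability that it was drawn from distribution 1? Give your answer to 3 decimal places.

Likelihoods f(3.1 | ·): 1: 0.0449708; 2: 0.0810874.
Posterior ∝ prior × likelihood. Numerator for 1: 0.62·0.0449708 = 0.0278819.
Normalizing constant: 0.62·0.0449708 + 0.38·0.0810874 = 0.0586951.
P(1 | observation) = 0.0278819 / 0.0586951 = 0.475029.

0.475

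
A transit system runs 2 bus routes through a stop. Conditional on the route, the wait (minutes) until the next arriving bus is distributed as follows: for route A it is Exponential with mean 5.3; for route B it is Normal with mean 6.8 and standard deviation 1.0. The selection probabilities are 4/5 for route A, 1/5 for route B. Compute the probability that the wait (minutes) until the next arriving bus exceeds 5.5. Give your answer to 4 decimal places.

Conditional on each route, P(X > 5.5): A: 0.354256; B: 0.9032.
By total probability, P(X > 5.5) = 0.8·0.354256 + 0.2·0.9032 = 0.464045.

0.4640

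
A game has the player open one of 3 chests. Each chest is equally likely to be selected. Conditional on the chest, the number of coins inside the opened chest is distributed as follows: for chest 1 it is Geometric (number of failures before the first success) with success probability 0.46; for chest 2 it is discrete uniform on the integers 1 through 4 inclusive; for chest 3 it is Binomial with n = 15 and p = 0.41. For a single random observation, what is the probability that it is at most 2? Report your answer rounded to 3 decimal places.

Conditional on each chest, P(X ≤ 2): 1: 0.842536; 2: 0.5; 3: 0.0227025.
By total probability, P(X ≤ 2) = 0.333333·0.842536 + 0.333333·0.5 + 0.333333·0.0227025 = 0.45508.

0.455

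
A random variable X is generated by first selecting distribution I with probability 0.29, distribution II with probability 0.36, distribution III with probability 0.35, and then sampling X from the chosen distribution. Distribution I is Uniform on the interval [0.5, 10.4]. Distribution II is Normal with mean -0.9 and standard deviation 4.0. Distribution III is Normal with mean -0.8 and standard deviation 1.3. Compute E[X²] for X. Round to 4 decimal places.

For each component E[X²] = Var + (mean)², giving I: 37.87; II: 16.81; III: 2.33.
Overall E[X²] = 0.29·37.87 + 0.36·16.81 + 0.35·2.33 = 17.8494.

17.8494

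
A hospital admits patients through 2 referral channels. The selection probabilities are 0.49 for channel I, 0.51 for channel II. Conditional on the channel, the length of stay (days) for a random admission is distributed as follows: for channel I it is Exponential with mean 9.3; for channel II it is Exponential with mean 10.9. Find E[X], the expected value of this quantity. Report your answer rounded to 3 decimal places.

10.116

Component means — I: 9.3; II: 10.9.
E[X] = 0.49·9.3 + 0.51·10.9 = 10.116.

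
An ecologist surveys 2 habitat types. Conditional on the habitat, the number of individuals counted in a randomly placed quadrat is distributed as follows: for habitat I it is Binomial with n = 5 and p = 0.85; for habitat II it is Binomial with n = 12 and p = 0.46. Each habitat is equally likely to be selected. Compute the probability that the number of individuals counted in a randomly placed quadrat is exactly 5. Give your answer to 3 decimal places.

0.331

Conditional on each habitat, P(X = 5): I: 0.443705; II: 0.218409.
By total probability, P(X = 5) = 0.5·0.443705 + 0.5·0.218409 = 0.331057.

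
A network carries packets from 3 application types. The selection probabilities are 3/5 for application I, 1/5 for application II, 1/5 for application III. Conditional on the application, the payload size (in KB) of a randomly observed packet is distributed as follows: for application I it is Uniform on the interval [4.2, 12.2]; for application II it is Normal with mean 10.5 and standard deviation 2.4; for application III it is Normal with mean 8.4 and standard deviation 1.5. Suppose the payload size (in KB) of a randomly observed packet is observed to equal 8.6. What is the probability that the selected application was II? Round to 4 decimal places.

Likelihoods f(8.6 | ·): I: 0.125; II: 0.121508; III: 0.263608.
Posterior ∝ prior × likelihood. Numerator for II: 0.2·0.121508 = 0.0243016.
Normalizing constant: 0.6·0.125 + 0.2·0.121508 + 0.2·0.263608 = 0.152023.
P(II | observation) = 0.0243016 / 0.152023 = 0.159855.

0.1599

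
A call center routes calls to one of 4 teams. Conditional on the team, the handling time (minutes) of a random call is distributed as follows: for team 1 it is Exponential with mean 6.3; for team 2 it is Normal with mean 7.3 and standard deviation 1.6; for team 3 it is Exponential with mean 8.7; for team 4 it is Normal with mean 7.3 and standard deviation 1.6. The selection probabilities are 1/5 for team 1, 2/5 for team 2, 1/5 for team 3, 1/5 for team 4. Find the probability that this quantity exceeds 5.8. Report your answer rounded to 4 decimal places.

0.6778

Conditional on each team, P(X > 5.8): 1: 0.398266; 2: 0.825749; 3: 0.513417; 4: 0.825749.
By total probability, P(X > 5.8) = 0.2·0.398266 + 0.4·0.825749 + 0.2·0.513417 + 0.2·0.825749 = 0.677786.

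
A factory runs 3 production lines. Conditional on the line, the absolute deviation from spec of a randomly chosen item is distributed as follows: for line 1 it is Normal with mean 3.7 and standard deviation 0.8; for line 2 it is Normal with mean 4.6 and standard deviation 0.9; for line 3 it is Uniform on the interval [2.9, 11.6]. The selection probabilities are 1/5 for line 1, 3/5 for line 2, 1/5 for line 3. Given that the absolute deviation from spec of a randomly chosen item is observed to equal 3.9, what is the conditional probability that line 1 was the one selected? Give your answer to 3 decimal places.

Likelihoods f(3.9 | ·): 1: 0.483335; 2: 0.327572; 3: 0.114943.
Posterior ∝ prior × likelihood. Numerator for 1: 0.2·0.483335 = 0.096667.
Normalizing constant: 0.2·0.483335 + 0.6·0.327572 + 0.2·0.114943 = 0.316199.
P(1 | observation) = 0.096667 / 0.316199 = 0.305716.

0.306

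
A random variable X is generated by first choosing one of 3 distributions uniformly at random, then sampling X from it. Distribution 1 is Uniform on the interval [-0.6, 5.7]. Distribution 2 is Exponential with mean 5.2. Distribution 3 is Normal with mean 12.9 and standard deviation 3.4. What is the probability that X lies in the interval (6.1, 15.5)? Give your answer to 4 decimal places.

0.3379

Conditional on each component, P(6.1 < X < 15.5): 1: 0; 2: 0.25866; 3: 0.755027.
By total probability, P(6.1 < X < 15.5) = 0.333333·0 + 0.333333·0.25866 + 0.333333·0.755027 = 0.337895.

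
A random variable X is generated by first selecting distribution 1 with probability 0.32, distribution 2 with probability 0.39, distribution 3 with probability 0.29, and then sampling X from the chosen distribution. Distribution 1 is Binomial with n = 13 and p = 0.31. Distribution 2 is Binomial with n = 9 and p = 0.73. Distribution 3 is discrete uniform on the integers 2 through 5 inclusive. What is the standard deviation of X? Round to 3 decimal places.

1.960

Per component, 1: μ=4.03, E[X²]=19.0216; 2: μ=6.57, E[X²]=44.9388; 3: μ=3.5, E[X²]=13.5.
E[X] = 0.32·4.03 + 0.39·6.57 + 0.29·3.5 = 4.8669.
E[X²] = 0.32·19.0216 + 0.39·44.9388 + 0.29·13.5 = 27.528.
Var(X) = E[X²] − (E[X])² = 27.528 − 23.6867 = 3.84133.
SD(X) = √3.84133 = 1.95993.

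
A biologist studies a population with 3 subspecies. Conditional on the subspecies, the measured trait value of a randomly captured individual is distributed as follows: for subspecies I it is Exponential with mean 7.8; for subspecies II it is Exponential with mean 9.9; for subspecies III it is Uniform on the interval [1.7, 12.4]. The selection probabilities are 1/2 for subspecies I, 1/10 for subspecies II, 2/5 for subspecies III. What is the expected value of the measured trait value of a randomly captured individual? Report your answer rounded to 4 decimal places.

Component means — I: 7.8; II: 9.9; III: 7.05.
E[X] = 0.5·7.8 + 0.1·9.9 + 0.4·7.05 = 7.71.

7.7100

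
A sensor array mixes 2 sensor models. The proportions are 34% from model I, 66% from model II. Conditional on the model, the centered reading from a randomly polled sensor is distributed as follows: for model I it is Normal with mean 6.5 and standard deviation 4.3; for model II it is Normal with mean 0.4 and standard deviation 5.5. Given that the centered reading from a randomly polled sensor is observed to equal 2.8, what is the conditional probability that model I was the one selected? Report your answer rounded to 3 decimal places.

Likelihoods f(2.8 | ·): I: 0.0640716; II: 0.0659477.
Posterior ∝ prior × likelihood. Numerator for I: 0.34·0.0640716 = 0.0217844.
Normalizing constant: 0.34·0.0640716 + 0.66·0.0659477 = 0.0653098.
P(I | observation) = 0.0217844 / 0.0653098 = 0.333554.

0.334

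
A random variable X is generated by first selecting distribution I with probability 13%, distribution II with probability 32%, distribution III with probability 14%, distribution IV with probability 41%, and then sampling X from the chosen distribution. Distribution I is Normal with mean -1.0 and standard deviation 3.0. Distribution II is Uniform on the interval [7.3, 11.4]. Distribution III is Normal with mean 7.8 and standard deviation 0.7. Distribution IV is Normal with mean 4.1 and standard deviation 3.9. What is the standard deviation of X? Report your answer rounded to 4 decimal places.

4.4367

Per component, I: μ=-1, E[X²]=10; II: μ=9.35, E[X²]=88.8233; III: μ=7.8, E[X²]=61.33; IV: μ=4.1, E[X²]=32.02.
E[X] = 0.13·-1 + 0.32·9.35 + 0.14·7.8 + 0.41·4.1 = 5.635.
E[X²] = 0.13·10 + 0.32·88.8233 + 0.14·61.33 + 0.41·32.02 = 51.4379.
Var(X) = E[X²] − (E[X])² = 51.4379 − 31.7532 = 19.6846.
SD(X) = √19.6846 = 4.43674.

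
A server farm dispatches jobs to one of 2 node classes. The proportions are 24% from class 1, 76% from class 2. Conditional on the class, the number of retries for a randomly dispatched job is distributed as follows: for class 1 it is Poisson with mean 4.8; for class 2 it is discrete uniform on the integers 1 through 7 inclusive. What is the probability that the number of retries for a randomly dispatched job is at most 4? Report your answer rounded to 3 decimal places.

0.549

Conditional on each class, P(X ≤ 4): 1: 0.476259; 2: 0.571429.
By total probability, P(X ≤ 4) = 0.24·0.476259 + 0.76·0.571429 = 0.548588.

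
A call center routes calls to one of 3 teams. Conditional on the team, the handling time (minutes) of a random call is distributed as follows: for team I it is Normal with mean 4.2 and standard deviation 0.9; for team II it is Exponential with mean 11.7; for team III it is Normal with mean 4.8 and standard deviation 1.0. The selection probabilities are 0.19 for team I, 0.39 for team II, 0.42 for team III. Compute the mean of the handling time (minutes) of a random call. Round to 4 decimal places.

Component means — I: 4.2; II: 11.7; III: 4.8.
E[X] = 0.19·4.2 + 0.39·11.7 + 0.42·4.8 = 7.377.

7.3770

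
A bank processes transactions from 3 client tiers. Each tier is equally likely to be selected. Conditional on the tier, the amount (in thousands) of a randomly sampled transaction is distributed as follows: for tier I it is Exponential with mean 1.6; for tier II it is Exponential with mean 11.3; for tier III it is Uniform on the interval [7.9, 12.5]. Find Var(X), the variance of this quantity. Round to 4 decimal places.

62.8111

Per component, I: μ=1.6, E[X²]=5.12; II: μ=11.3, E[X²]=255.38; III: μ=10.2, E[X²]=105.803.
E[X] = 0.333333·1.6 + 0.333333·11.3 + 0.333333·10.2 = 7.7.
E[X²] = 0.333333·5.12 + 0.333333·255.38 + 0.333333·105.803 = 122.101.
Var(X) = E[X²] − (E[X])² = 122.101 − 59.29 = 62.8111.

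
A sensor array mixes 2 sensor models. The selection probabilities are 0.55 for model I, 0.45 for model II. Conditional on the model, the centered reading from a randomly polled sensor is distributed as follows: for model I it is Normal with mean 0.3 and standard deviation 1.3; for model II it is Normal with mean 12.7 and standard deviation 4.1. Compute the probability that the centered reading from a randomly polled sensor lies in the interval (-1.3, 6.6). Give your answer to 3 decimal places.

0.521

Conditional on each model, P(-1.3 < X < 6.6): I: 0.890795; II: 0.0680818.
By total probability, P(-1.3 < X < 6.6) = 0.55·0.890795 + 0.45·0.0680818 = 0.520574.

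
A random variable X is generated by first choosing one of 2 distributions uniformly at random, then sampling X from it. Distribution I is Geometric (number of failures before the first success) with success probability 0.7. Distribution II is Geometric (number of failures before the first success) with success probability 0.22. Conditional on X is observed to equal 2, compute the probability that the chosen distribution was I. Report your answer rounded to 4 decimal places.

0.3200

Likelihoods P(X=2 | ·): I: 0.063; II: 0.133848.
Posterior ∝ prior × likelihood. Numerator for I: 0.5·0.063 = 0.0315.
Normalizing constant: 0.5·0.063 + 0.5·0.133848 = 0.098424.
P(I | observation) = 0.0315 / 0.098424 = 0.320044.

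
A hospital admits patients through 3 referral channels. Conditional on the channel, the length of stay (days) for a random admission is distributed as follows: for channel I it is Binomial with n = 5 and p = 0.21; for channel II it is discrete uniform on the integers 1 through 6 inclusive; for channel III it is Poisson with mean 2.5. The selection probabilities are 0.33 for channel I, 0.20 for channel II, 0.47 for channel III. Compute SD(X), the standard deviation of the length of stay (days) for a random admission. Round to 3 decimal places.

1.688

Per component, I: μ=1.05, E[X²]=1.932; II: μ=3.5, E[X²]=15.1667; III: μ=2.5, E[X²]=8.75.
E[X] = 0.33·1.05 + 0.2·3.5 + 0.47·2.5 = 2.2215.
E[X²] = 0.33·1.932 + 0.2·15.1667 + 0.47·8.75 = 7.78339.
Var(X) = E[X²] − (E[X])² = 7.78339 − 4.93506 = 2.84833.
SD(X) = √2.84833 = 1.6877.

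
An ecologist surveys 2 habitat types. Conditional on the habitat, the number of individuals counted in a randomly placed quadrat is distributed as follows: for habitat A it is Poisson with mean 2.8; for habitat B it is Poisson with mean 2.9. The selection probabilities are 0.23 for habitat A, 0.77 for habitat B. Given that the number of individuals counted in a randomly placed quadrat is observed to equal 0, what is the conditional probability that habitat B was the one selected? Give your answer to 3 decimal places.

Likelihoods P(X=0 | ·): A: 0.0608101; B: 0.0550232.
Posterior ∝ prior × likelihood. Numerator for B: 0.77·0.0550232 = 0.0423679.
Normalizing constant: 0.23·0.0608101 + 0.77·0.0550232 = 0.0563542.
P(B | observation) = 0.0423679 / 0.0563542 = 0.751814.

0.752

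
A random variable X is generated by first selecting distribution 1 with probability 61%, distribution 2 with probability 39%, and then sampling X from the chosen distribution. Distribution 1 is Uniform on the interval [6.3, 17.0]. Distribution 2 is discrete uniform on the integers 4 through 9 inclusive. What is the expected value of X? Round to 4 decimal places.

9.6415

Component means — 1: 11.65; 2: 6.5.
E[X] = 0.61·11.65 + 0.39·6.5 = 9.6415.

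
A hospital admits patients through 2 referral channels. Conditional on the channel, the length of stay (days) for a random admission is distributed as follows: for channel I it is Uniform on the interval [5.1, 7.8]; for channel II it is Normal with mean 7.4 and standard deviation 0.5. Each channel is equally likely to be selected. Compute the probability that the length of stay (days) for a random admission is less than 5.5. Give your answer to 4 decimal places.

0.0741

Conditional on each channel, P(X < 5.5): I: 0.148148; II: 7.2348e-05.
By total probability, P(X < 5.5) = 0.5·0.148148 + 0.5·7.2348e-05 = 0.0741102.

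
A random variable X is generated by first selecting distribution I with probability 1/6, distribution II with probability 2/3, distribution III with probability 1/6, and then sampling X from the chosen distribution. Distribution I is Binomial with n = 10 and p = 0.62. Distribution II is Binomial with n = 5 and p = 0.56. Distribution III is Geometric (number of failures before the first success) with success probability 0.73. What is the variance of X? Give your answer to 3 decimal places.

4.183

Per component, I: μ=6.2, E[X²]=40.796; II: μ=2.8, E[X²]=9.072; III: μ=0.369863, E[X²]=0.64346.
E[X] = 0.166667·6.2 + 0.666667·2.8 + 0.166667·0.369863 = 2.96164.
E[X²] = 0.166667·40.796 + 0.666667·9.072 + 0.166667·0.64346 = 12.9546.
Var(X) = E[X²] − (E[X])² = 12.9546 − 8.77133 = 4.18324.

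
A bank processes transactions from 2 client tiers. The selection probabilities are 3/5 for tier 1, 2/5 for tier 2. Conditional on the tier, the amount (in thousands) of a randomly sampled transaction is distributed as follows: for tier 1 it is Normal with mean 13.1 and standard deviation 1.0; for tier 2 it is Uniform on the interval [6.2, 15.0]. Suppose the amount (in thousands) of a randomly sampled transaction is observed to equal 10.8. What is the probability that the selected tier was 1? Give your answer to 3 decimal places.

0.272

Likelihoods f(10.8 | ·): 1: 0.028327; 2: 0.113636.
Posterior ∝ prior × likelihood. Numerator for 1: 0.6·0.028327 = 0.0169962.
Normalizing constant: 0.6·0.028327 + 0.4·0.113636 = 0.0624508.
P(1 | observation) = 0.0169962 / 0.0624508 = 0.272154.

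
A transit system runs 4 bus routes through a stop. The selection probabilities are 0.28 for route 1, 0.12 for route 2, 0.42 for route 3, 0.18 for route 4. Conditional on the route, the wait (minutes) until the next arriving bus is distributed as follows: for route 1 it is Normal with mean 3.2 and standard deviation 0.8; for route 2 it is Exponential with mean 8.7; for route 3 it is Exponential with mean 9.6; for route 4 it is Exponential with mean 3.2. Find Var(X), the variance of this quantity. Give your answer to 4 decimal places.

59.4365

Per component, 1: μ=3.2, E[X²]=10.88; 2: μ=8.7, E[X²]=151.38; 3: μ=9.6, E[X²]=184.32; 4: μ=3.2, E[X²]=20.48.
E[X] = 0.28·3.2 + 0.12·8.7 + 0.42·9.6 + 0.18·3.2 = 6.548.
E[X²] = 0.28·10.88 + 0.12·151.38 + 0.42·184.32 + 0.18·20.48 = 102.313.
Var(X) = E[X²] − (E[X])² = 102.313 − 42.8763 = 59.4365.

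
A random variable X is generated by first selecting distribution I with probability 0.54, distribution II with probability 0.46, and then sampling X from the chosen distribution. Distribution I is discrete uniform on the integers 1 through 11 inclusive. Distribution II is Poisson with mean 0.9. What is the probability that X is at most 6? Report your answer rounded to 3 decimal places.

Conditional on each component, P(X ≤ 6): I: 0.545455; II: 0.999957.
By total probability, P(X ≤ 6) = 0.54·0.545455 + 0.46·0.999957 = 0.754525.

0.755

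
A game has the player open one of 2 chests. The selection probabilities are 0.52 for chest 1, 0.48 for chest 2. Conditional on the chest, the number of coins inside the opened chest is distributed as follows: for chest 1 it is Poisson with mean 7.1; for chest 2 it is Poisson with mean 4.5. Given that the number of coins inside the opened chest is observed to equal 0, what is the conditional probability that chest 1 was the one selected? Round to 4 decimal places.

0.0745

Likelihoods P(X=0 | ·): 1: 0.000825105; 2: 0.011109.
Posterior ∝ prior × likelihood. Numerator for 1: 0.52·0.000825105 = 0.000429055.
Normalizing constant: 0.52·0.000825105 + 0.48·0.011109 = 0.00576137.
P(1 | observation) = 0.000429055 / 0.00576137 = 0.0744709.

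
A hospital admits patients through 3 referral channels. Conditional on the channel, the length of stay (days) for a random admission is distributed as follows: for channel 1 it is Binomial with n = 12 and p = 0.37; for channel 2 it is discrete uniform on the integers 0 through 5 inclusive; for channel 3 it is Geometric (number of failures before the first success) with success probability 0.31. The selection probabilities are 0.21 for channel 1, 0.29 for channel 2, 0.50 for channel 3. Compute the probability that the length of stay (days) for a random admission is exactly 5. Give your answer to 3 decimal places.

Conditional on each channel, P(X = 5): 1: 0.21633; 2: 0.166667; 3: 0.048485.
By total probability, P(X = 5) = 0.21·0.21633 + 0.29·0.166667 + 0.5·0.048485 = 0.118005.

0.118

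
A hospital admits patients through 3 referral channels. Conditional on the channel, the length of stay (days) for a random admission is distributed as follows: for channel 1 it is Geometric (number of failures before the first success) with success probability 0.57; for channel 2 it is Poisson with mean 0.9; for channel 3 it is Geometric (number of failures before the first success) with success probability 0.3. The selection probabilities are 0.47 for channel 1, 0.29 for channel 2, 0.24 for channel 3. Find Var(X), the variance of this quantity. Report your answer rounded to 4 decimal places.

Per component, 1: μ=0.754386, E[X²]=1.89258; 2: μ=0.9, E[X²]=1.71; 3: μ=2.33333, E[X²]=13.2222.
E[X] = 0.47·0.754386 + 0.29·0.9 + 0.24·2.33333 = 1.17556.
E[X²] = 0.47·1.89258 + 0.29·1.71 + 0.24·13.2222 = 4.55875.
Var(X) = E[X²] − (E[X])² = 4.55875 − 1.38194 = 3.1768.

3.1768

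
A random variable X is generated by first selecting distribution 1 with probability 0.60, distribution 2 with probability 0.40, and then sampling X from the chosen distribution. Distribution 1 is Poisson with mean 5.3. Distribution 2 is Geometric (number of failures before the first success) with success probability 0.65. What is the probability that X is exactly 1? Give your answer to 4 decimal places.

Conditional on each component, P(X = 1): 1: 0.0264554; 2: 0.2275.
By total probability, P(X = 1) = 0.6·0.0264554 + 0.4·0.2275 = 0.106873.

0.1069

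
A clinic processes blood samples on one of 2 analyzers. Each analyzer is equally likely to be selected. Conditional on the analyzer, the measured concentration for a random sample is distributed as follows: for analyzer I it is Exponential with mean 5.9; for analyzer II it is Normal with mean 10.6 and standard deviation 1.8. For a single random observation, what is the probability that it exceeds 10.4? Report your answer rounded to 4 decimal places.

0.3579

Conditional on each analyzer, P(X > 10.4): I: 0.171579; II: 0.544236.
By total probability, P(X > 10.4) = 0.5·0.171579 + 0.5·0.544236 = 0.357907.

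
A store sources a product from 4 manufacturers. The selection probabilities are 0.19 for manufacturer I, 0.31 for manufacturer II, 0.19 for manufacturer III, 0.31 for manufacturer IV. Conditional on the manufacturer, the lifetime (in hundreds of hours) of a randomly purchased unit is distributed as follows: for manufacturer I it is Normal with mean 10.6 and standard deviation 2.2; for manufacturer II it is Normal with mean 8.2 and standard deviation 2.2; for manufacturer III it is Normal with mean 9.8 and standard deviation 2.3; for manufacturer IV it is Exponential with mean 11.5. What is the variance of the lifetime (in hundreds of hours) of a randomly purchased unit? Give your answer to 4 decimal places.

Per component, I: μ=10.6, E[X²]=117.2; II: μ=8.2, E[X²]=72.08; III: μ=9.8, E[X²]=101.33; IV: μ=11.5, E[X²]=264.5.
E[X] = 0.19·10.6 + 0.31·8.2 + 0.19·9.8 + 0.31·11.5 = 9.983.
E[X²] = 0.19·117.2 + 0.31·72.08 + 0.19·101.33 + 0.31·264.5 = 145.861.
Var(X) = E[X²] − (E[X])² = 145.861 − 99.6603 = 46.2002.

46.2002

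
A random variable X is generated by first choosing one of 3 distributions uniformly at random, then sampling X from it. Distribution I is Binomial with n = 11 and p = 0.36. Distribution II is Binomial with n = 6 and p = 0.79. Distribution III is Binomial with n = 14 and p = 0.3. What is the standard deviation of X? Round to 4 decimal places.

1.5043

Per component, I: μ=3.96, E[X²]=18.216; II: μ=4.74, E[X²]=23.463; III: μ=4.2, E[X²]=20.58.
E[X] = 0.333333·3.96 + 0.333333·4.74 + 0.333333·4.2 = 4.3.
E[X²] = 0.333333·18.216 + 0.333333·23.463 + 0.333333·20.58 = 20.753.
Var(X) = E[X²] − (E[X])² = 20.753 − 18.49 = 2.263.
SD(X) = √2.263 = 1.50433.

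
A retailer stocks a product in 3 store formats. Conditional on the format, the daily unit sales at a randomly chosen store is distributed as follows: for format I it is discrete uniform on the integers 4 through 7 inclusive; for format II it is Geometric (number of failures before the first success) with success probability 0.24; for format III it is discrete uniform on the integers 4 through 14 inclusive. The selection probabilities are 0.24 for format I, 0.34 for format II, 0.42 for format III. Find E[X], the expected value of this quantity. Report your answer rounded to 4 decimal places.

Component means — I: 5.5; II: 3.16667; III: 9.
E[X] = 0.24·5.5 + 0.34·3.16667 + 0.42·9 = 6.17667.

6.1767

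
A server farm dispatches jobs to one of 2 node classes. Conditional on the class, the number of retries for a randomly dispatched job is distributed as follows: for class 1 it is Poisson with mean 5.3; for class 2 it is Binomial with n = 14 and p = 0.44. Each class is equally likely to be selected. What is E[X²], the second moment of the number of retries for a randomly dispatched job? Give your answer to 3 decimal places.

For each component E[X²] = Var + (mean)², giving 1: 33.39; 2: 41.3952.
Overall E[X²] = 0.5·33.39 + 0.5·41.3952 = 37.3926.

37.393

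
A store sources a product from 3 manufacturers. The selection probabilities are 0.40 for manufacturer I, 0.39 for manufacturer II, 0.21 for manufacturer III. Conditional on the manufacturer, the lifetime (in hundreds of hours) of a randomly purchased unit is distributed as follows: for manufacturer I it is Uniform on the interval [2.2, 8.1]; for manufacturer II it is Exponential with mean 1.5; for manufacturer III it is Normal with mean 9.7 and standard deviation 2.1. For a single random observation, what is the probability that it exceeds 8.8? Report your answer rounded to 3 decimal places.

0.141

Conditional on each manufacturer, P(X > 8.8): I: 0; II: 0.0028323; III: 0.665882.
By total probability, P(X > 8.8) = 0.4·0 + 0.39·0.0028323 + 0.21·0.665882 = 0.14094.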